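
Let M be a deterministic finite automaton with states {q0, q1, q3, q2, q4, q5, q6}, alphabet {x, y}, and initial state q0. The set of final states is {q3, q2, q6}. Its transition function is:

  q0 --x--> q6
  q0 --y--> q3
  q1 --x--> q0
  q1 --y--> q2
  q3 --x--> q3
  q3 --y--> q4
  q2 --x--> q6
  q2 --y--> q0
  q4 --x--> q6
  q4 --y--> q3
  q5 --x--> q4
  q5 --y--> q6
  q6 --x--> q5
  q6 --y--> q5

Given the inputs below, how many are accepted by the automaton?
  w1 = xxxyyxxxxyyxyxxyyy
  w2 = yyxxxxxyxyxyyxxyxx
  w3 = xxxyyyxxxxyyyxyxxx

w1: Trace: q0 -x-> q6 -x-> q5 -x-> q4 -y-> q3 -y-> q4 -x-> q6 -x-> q5 -x-> q4 -x-> q6 -y-> q5 -y-> q6 -x-> q5 -y-> q6 -x-> q5 -x-> q4 -y-> q3 -y-> q4 -y-> q3  → end q3, accepted
w2: Trace: q0 -y-> q3 -y-> q4 -x-> q6 -x-> q5 -x-> q4 -x-> q6 -x-> q5 -y-> q6 -x-> q5 -y-> q6 -x-> q5 -y-> q6 -y-> q5 -x-> q4 -x-> q6 -y-> q5 -x-> q4 -x-> q6  → end q6, accepted
w3: Trace: q0 -x-> q6 -x-> q5 -x-> q4 -y-> q3 -y-> q4 -y-> q3 -x-> q3 -x-> q3 -x-> q3 -x-> q3 -y-> q4 -y-> q3 -y-> q4 -x-> q6 -y-> q5 -x-> q4 -x-> q6 -x-> q5  → end q5, rejected

2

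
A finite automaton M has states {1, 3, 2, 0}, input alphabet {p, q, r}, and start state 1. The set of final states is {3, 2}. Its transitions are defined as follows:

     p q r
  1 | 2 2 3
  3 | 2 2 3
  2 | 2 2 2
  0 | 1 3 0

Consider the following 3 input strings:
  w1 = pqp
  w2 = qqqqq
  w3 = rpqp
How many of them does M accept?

3

w1: 1 → 2 → 2 → 2  → end 2, accepted
w2: 1 → 2 → 2 → 2 → 2 → 2  → end 2, accepted
w3: 1 → 3 → 2 → 2 → 2  → end 2, accepted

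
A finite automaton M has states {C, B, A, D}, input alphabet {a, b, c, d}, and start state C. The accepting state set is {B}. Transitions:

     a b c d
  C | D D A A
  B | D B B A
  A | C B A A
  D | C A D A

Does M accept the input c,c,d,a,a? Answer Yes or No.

Trace: C -c-> A -c-> A -d-> A -a-> C -a-> D
End state D is not accepting.

No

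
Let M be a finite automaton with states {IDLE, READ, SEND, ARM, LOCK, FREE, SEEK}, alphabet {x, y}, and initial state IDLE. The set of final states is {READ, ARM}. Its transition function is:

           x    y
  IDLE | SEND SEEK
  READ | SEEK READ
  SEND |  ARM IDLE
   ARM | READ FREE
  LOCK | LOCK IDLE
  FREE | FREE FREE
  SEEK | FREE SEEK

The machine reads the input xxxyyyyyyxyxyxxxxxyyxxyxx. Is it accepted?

Trace: IDLE -x-> SEND -x-> ARM -x-> READ -y-> READ -y-> READ -y-> READ -y-> READ -y-> READ -y-> READ -x-> SEEK -y-> SEEK -x-> FREE -y-> FREE -x-> FREE -x-> FREE -x-> FREE -x-> FREE -x-> FREE -y-> FREE -y-> FREE -x-> FREE -x-> FREE -y-> FREE -x-> FREE -x-> FREE
End state FREE is not accepting.

No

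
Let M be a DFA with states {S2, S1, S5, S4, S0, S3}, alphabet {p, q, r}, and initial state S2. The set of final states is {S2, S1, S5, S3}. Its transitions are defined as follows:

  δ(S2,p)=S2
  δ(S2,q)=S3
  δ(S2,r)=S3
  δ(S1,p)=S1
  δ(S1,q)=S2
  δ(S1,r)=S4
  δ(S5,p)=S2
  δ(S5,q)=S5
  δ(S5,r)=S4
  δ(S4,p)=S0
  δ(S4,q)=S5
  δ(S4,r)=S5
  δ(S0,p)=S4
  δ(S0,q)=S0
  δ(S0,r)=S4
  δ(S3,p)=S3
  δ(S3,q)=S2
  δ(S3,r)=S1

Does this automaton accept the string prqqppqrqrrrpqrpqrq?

S2 → S2 → S3 → S2 → S3 → S3 → S3 → S2 → S3 → S2 → S3 → S1 → S4 → S0 → S0 → S4 → S0 → S0 → S4 → S5
End state S5 is accepting.

Yes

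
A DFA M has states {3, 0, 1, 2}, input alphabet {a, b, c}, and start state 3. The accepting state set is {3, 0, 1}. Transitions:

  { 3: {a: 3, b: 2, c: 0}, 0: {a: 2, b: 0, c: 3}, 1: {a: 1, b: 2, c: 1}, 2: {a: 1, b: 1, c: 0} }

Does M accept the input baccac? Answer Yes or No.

Trace: 3 -b-> 2 -a-> 1 -c-> 1 -c-> 1 -a-> 1 -c-> 1
End state 1 is accepting.

Yes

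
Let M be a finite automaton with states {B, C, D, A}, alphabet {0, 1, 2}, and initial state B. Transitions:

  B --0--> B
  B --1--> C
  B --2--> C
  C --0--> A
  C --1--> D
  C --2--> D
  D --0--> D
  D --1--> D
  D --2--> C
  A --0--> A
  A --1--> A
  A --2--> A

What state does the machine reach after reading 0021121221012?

Trace: B -0-> B -0-> B -2-> C -1-> D -1-> D -2-> C -1-> D -2-> C -2-> D -1-> D -0-> D -1-> D -2-> C

C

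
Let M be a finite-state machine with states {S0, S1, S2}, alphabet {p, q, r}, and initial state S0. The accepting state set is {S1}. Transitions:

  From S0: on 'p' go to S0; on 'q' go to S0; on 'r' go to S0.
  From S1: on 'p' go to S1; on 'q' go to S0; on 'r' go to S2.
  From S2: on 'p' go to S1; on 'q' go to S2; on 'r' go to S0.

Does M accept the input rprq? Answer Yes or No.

start at S0
read 'r': S0 → S0
read 'p': S0 → S0
read 'r': S0 → S0
read 'q': S0 → S0
End state S0 is not accepting.

No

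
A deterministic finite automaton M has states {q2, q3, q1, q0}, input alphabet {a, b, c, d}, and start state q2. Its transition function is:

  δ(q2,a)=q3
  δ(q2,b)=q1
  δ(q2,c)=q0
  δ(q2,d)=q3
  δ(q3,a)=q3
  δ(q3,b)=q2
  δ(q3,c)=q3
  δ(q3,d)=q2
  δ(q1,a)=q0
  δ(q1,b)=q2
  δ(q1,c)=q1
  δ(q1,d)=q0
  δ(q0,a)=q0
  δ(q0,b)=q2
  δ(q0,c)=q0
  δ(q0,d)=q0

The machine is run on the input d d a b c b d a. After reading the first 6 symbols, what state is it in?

q2 → q3 → q2 → q3 → q2 → q0 → q2
After 6 symbols: q2.

q2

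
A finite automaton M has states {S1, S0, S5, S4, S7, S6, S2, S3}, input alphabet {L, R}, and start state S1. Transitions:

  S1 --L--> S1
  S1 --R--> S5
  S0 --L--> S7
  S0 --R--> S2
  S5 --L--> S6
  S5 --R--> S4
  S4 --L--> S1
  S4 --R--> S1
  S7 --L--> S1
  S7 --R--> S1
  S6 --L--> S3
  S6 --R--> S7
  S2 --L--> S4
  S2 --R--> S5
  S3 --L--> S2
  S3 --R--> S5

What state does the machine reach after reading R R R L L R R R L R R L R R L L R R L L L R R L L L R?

S5

start at S1
read 'R': S1 → S5
read 'R': S5 → S4
read 'R': S4 → S1
read 'L': S1 → S1
read 'L': S1 → S1
read 'R': S1 → S5
read 'R': S5 → S4
read 'R': S4 → S1
read 'L': S1 → S1
read 'R': S1 → S5
read 'R': S5 → S4
read 'L': S4 → S1
read 'R': S1 → S5
read 'R': S5 → S4
read 'L': S4 → S1
read 'L': S1 → S1
read 'R': S1 → S5
read 'R': S5 → S4
read 'L': S4 → S1
read 'L': S1 → S1
read 'L': S1 → S1
read 'R': S1 → S5
read 'R': S5 → S4
read 'L': S4 → S1
read 'L': S1 → S1
read 'L': S1 → S1
read 'R': S1 → S5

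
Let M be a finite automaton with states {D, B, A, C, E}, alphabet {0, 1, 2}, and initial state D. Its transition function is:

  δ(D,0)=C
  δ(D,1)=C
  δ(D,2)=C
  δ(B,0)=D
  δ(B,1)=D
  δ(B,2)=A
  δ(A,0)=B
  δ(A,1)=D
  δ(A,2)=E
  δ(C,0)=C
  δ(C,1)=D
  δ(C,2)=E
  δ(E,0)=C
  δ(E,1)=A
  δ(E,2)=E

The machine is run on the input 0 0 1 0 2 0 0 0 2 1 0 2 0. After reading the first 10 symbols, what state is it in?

A

Trace: D -0-> C -0-> C -1-> D -0-> C -2-> E -0-> C -0-> C -0-> C -2-> E -1-> A
After 10 symbols: A.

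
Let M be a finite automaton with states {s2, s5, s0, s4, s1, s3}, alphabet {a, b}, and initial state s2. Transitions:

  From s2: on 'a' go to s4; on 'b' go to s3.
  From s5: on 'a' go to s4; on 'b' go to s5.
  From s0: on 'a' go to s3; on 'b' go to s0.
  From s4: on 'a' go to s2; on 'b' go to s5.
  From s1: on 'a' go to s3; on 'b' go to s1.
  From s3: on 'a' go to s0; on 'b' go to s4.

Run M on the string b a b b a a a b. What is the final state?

s4

start at s2
read 'b': s2 → s3
read 'a': s3 → s0
read 'b': s0 → s0
read 'b': s0 → s0
read 'a': s0 → s3
read 'a': s3 → s0
read 'a': s0 → s3
read 'b': s3 → s4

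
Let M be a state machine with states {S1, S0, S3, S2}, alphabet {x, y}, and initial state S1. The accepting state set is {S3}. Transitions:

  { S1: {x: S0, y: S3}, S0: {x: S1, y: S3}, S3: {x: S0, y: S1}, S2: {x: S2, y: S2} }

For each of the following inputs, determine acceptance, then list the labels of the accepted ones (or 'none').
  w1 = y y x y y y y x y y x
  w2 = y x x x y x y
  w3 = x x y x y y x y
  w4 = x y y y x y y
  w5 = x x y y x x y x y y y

w2, w3, w5

w1: Trace: S1 -y-> S3 -y-> S1 -x-> S0 -y-> S3 -y-> S1 -y-> S3 -y-> S1 -x-> S0 -y-> S3 -y-> S1 -x-> S0  → end S0, rejected
w2: Trace: S1 -y-> S3 -x-> S0 -x-> S1 -x-> S0 -y-> S3 -x-> S0 -y-> S3  → end S3, accepted
w3: Trace: S1 -x-> S0 -x-> S1 -y-> S3 -x-> S0 -y-> S3 -y-> S1 -x-> S0 -y-> S3  → end S3, accepted
w4: Trace: S1 -x-> S0 -y-> S3 -y-> S1 -y-> S3 -x-> S0 -y-> S3 -y-> S1  → end S1, rejected
w5: Trace: S1 -x-> S0 -x-> S1 -y-> S3 -y-> S1 -x-> S0 -x-> S1 -y-> S3 -x-> S0 -y-> S3 -y-> S1 -y-> S3  → end S3, accepted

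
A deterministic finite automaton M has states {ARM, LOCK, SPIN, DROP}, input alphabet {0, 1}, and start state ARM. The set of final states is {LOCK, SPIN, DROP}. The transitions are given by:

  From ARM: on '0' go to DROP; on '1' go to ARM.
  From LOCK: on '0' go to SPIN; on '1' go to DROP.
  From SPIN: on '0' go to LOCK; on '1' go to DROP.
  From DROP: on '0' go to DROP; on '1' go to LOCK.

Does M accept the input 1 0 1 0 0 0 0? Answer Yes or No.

Yes

start at ARM
read '1': ARM → ARM
read '0': ARM → DROP
read '1': DROP → LOCK
read '0': LOCK → SPIN
read '0': SPIN → LOCK
read '0': LOCK → SPIN
read '0': SPIN → LOCK
End state LOCK is accepting.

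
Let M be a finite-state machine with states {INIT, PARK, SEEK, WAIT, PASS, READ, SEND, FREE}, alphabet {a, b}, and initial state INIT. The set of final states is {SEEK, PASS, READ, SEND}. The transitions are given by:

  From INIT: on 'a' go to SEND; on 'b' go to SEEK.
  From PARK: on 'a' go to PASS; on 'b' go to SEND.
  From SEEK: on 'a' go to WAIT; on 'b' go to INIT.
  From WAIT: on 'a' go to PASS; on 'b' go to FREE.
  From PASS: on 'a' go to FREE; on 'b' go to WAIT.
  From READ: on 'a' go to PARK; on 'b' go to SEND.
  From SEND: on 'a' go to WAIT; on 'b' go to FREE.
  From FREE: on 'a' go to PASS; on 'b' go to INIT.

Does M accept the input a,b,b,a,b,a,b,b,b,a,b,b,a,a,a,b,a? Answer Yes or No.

INIT → SEND → FREE → INIT → SEND → FREE → PASS → WAIT → FREE → INIT → SEND → FREE → INIT → SEND → WAIT → PASS → WAIT → PASS
End state PASS is accepting.

Yes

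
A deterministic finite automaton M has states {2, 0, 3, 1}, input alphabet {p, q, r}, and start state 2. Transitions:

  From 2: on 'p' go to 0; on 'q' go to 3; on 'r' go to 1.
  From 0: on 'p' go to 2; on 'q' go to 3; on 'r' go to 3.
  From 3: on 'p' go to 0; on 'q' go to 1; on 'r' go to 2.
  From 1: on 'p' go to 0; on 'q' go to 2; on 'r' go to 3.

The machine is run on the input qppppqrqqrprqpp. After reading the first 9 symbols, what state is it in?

1

Trace: 2 -q-> 3 -p-> 0 -p-> 2 -p-> 0 -p-> 2 -q-> 3 -r-> 2 -q-> 3 -q-> 1
After 9 symbols: 1.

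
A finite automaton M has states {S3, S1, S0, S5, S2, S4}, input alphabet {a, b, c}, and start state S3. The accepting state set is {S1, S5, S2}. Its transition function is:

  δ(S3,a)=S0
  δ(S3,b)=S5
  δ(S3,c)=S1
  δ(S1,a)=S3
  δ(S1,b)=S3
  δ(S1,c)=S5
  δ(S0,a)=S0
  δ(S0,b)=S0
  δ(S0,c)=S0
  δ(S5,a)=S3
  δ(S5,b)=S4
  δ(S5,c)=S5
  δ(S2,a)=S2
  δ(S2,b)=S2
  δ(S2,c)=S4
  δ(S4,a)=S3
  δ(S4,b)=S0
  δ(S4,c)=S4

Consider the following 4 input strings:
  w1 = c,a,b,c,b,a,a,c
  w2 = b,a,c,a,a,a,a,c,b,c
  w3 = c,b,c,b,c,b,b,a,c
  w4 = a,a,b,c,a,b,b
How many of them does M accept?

1

w1: S3 → S1 → S3 → S5 → S5 → S4 → S3 → S0 → S0  → end S0, rejected
w2: S3 → S5 → S3 → S1 → S3 → S0 → S0 → S0 → S0 → S0 → S0  → end S0, rejected
w3: S3 → S1 → S3 → S1 → S3 → S1 → S3 → S5 → S3 → S1  → end S1, accepted
w4: S3 → S0 → S0 → S0 → S0 → S0 → S0 → S0  → end S0, rejected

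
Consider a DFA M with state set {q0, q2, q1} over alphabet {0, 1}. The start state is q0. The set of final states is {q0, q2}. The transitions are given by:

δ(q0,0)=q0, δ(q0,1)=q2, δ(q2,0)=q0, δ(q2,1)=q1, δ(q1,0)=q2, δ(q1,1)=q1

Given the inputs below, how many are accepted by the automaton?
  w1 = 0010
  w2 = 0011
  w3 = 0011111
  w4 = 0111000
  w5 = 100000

w1: Trace: q0 -0-> q0 -0-> q0 -1-> q2 -0-> q0  → end q0, accepted
w2: Trace: q0 -0-> q0 -0-> q0 -1-> q2 -1-> q1  → end q1, rejected
w3: Trace: q0 -0-> q0 -0-> q0 -1-> q2 -1-> q1 -1-> q1 -1-> q1 -1-> q1  → end q1, rejected
w4: Trace: q0 -0-> q0 -1-> q2 -1-> q1 -1-> q1 -0-> q2 -0-> q0 -0-> q0  → end q0, accepted
w5: Trace: q0 -1-> q2 -0-> q0 -0-> q0 -0-> q0 -0-> q0 -0-> q0  → end q0, accepted

3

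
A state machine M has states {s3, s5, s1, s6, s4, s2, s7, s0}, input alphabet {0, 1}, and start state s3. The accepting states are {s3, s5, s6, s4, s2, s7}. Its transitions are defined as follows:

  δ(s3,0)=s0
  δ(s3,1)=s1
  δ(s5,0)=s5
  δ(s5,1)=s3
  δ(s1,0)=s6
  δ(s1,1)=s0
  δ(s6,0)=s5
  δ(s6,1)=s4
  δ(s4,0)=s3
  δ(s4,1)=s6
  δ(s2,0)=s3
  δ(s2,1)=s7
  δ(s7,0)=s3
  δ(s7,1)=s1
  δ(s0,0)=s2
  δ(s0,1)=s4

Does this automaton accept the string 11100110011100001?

s3 → s1 → s0 → s4 → s3 → s0 → s4 → s6 → s5 → s5 → s3 → s1 → s0 → s2 → s3 → s0 → s2 → s7
End state s7 is accepting.

Yes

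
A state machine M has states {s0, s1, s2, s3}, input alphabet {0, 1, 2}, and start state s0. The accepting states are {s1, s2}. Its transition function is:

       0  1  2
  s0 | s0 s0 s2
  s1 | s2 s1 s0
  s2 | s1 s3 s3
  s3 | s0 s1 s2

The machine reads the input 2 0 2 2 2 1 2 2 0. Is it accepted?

s0 → s2 → s1 → s0 → s2 → s3 → s1 → s0 → s2 → s1
End state s1 is accepting.

Yes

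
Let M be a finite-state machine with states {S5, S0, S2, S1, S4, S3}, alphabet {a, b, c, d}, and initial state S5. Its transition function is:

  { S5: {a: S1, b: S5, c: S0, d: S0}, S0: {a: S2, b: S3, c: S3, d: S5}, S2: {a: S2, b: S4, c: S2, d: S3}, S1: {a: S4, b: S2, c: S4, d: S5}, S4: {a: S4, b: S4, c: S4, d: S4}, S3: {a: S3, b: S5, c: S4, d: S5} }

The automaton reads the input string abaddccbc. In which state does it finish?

S0

start at S5
read 'a': S5 → S1
read 'b': S1 → S2
read 'a': S2 → S2
read 'd': S2 → S3
read 'd': S3 → S5
read 'c': S5 → S0
read 'c': S0 → S3
read 'b': S3 → S5
read 'c': S5 → S0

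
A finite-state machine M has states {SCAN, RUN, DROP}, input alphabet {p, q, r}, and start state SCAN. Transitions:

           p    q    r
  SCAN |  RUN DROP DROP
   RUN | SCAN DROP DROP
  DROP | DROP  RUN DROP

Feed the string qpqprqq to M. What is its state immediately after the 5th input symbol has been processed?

start at SCAN
read 'q': SCAN → DROP
read 'p': DROP → DROP
read 'q': DROP → RUN
read 'p': RUN → SCAN
read 'r': SCAN → DROP
After 5 symbols: DROP.

DROP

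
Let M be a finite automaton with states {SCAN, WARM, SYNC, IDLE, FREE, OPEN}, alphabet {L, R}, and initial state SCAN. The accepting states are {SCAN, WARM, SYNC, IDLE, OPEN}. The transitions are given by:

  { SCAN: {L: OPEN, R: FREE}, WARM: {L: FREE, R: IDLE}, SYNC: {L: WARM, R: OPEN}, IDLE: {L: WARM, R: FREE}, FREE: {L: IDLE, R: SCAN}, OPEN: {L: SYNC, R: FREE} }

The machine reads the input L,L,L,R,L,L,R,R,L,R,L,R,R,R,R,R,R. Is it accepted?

Yes

SCAN → OPEN → SYNC → WARM → IDLE → WARM → FREE → SCAN → FREE → IDLE → FREE → IDLE → FREE → SCAN → FREE → SCAN → FREE → SCAN
End state SCAN is accepting.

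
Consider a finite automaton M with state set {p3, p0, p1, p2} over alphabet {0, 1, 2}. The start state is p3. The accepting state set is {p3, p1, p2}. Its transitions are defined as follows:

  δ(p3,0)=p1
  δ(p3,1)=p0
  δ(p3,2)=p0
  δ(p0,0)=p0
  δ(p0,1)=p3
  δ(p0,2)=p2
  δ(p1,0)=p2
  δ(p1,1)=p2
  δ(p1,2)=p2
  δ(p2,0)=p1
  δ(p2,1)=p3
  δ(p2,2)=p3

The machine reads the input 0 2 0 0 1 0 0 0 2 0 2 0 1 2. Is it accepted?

Yes

Trace: p3 -0-> p1 -2-> p2 -0-> p1 -0-> p2 -1-> p3 -0-> p1 -0-> p2 -0-> p1 -2-> p2 -0-> p1 -2-> p2 -0-> p1 -1-> p2 -2-> p3
End state p3 is accepting.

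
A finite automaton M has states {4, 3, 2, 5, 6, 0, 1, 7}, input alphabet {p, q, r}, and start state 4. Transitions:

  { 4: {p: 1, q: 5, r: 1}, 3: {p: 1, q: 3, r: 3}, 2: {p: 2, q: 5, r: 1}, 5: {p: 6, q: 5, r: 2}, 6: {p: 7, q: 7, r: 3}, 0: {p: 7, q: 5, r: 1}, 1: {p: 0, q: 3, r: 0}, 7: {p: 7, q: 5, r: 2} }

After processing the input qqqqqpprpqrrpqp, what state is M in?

6

Trace: 4 -q-> 5 -q-> 5 -q-> 5 -q-> 5 -q-> 5 -p-> 6 -p-> 7 -r-> 2 -p-> 2 -q-> 5 -r-> 2 -r-> 1 -p-> 0 -q-> 5 -p-> 6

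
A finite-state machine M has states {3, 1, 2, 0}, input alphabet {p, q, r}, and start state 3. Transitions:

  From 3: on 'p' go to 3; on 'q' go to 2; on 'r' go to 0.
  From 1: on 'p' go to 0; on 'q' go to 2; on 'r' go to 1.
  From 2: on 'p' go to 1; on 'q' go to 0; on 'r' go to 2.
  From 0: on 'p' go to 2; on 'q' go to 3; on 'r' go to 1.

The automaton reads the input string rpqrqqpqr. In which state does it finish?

Trace: 3 -r-> 0 -p-> 2 -q-> 0 -r-> 1 -q-> 2 -q-> 0 -p-> 2 -q-> 0 -r-> 1

1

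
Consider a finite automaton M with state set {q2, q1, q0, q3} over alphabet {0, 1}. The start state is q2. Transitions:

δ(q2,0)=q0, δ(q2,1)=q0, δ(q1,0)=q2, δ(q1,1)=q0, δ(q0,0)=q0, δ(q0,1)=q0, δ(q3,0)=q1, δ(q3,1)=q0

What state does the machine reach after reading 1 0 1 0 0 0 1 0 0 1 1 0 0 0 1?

q2 → q0 → q0 → q0 → q0 → q0 → q0 → q0 → q0 → q0 → q0 → q0 → q0 → q0 → q0 → q0

q0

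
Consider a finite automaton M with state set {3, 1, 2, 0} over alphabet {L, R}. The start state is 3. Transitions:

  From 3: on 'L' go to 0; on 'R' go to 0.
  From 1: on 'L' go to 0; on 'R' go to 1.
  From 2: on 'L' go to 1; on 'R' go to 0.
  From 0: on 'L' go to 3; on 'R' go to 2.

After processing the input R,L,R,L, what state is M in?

3

3 → 0 → 3 → 0 → 3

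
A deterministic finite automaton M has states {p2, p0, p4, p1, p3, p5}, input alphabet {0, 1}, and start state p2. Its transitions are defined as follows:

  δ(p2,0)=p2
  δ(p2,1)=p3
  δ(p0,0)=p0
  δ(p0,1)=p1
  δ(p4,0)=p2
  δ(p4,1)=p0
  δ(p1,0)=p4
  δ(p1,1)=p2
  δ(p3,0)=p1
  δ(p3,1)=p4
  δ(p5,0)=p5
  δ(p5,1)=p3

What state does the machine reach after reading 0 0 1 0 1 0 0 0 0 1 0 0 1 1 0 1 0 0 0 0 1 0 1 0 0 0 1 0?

p4

Trace: p2 -0-> p2 -0-> p2 -1-> p3 -0-> p1 -1-> p2 -0-> p2 -0-> p2 -0-> p2 -0-> p2 -1-> p3 -0-> p1 -0-> p4 -1-> p0 -1-> p1 -0-> p4 -1-> p0 -0-> p0 -0-> p0 -0-> p0 -0-> p0 -1-> p1 -0-> p4 -1-> p0 -0-> p0 -0-> p0 -0-> p0 -1-> p1 -0-> p4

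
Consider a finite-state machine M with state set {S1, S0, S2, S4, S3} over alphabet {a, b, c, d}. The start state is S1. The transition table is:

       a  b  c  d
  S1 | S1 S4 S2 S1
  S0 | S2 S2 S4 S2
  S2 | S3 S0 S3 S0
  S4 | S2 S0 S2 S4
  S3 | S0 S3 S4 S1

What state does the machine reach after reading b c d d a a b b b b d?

start at S1
read 'b': S1 → S4
read 'c': S4 → S2
read 'd': S2 → S0
read 'd': S0 → S2
read 'a': S2 → S3
read 'a': S3 → S0
read 'b': S0 → S2
read 'b': S2 → S0
read 'b': S0 → S2
read 'b': S2 → S0
read 'd': S0 → S2

S2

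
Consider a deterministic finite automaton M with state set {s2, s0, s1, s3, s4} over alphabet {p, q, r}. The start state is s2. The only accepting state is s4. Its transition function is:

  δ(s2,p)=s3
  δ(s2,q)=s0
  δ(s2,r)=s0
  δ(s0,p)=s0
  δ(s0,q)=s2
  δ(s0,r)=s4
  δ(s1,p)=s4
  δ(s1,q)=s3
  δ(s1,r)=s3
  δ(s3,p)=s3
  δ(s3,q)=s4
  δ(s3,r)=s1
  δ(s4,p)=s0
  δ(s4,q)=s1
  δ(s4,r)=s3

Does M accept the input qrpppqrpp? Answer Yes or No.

s2 → s0 → s4 → s0 → s0 → s0 → s2 → s0 → s0 → s0
End state s0 is not accepting.

No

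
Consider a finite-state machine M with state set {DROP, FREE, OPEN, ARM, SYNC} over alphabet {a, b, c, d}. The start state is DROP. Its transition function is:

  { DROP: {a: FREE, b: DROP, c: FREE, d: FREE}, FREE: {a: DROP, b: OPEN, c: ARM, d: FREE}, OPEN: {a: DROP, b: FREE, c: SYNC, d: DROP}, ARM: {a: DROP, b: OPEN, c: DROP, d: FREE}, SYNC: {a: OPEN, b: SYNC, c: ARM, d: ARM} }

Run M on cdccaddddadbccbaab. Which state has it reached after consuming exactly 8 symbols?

FREE

Trace: DROP -c-> FREE -d-> FREE -c-> ARM -c-> DROP -a-> FREE -d-> FREE -d-> FREE -d-> FREE
After 8 symbols: FREE.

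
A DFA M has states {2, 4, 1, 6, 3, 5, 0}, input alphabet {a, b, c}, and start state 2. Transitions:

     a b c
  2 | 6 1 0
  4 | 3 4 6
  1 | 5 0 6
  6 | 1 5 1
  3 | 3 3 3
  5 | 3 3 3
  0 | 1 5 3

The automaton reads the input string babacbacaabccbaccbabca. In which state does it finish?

Trace: 2 -b-> 1 -a-> 5 -b-> 3 -a-> 3 -c-> 3 -b-> 3 -a-> 3 -c-> 3 -a-> 3 -a-> 3 -b-> 3 -c-> 3 -c-> 3 -b-> 3 -a-> 3 -c-> 3 -c-> 3 -b-> 3 -a-> 3 -b-> 3 -c-> 3 -a-> 3

3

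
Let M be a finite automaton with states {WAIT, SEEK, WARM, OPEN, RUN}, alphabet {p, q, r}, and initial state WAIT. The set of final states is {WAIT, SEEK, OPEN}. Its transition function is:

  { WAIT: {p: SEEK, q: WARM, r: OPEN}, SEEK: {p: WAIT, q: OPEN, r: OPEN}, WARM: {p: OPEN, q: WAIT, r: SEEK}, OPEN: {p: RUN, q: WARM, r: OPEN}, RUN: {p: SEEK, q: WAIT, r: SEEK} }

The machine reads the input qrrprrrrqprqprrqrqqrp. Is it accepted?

WAIT → WARM → SEEK → OPEN → RUN → SEEK → OPEN → OPEN → OPEN → WARM → OPEN → OPEN → WARM → OPEN → OPEN → OPEN → WARM → SEEK → OPEN → WARM → SEEK → WAIT
End state WAIT is accepting.

Yes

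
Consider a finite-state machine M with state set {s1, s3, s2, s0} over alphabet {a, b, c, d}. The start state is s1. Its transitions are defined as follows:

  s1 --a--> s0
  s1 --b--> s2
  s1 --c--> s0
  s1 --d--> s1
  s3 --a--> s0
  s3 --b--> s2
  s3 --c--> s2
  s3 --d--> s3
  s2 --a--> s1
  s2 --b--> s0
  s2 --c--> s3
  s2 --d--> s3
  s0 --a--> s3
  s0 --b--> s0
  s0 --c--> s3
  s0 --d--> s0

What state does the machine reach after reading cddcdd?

s3

s1 → s0 → s0 → s0 → s3 → s3 → s3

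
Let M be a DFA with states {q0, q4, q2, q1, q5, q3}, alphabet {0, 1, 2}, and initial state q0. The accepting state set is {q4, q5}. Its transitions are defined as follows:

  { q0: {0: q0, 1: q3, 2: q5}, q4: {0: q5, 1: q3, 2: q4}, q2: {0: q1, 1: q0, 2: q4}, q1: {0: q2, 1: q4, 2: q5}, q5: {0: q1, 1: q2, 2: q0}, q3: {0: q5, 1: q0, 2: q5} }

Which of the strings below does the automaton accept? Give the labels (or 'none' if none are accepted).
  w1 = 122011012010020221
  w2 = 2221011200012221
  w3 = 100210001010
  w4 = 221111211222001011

none

w1: q0 → q3 → q5 → q0 → q0 → q3 → q0 → q0 → q3 → q5 → q1 → q4 → q5 → q1 → q5 → q1 → q5 → q0 → q3  → end q3, rejected
w2: q0 → q5 → q0 → q5 → q2 → q1 → q4 → q3 → q5 → q1 → q2 → q1 → q4 → q4 → q4 → q4 → q3  → end q3, rejected
w3: q0 → q3 → q5 → q1 → q5 → q2 → q1 → q2 → q1 → q4 → q5 → q2 → q1  → end q1, rejected
w4: q0 → q5 → q0 → q3 → q0 → q3 → q0 → q5 → q2 → q0 → q5 → q0 → q5 → q1 → q2 → q0 → q0 → q3 → q0  → end q0, rejected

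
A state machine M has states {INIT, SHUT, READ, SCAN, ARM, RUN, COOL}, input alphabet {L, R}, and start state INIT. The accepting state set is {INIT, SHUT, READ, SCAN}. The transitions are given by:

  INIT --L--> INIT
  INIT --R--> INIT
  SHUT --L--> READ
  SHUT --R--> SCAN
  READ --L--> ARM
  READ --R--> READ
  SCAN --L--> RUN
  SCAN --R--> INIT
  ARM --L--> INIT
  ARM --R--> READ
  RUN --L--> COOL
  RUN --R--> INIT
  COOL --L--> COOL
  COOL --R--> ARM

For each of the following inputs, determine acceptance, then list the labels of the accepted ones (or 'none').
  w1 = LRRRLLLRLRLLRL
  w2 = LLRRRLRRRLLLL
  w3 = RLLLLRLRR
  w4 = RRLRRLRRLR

w1: Trace: INIT -L-> INIT -R-> INIT -R-> INIT -R-> INIT -L-> INIT -L-> INIT -L-> INIT -R-> INIT -L-> INIT -R-> INIT -L-> INIT -L-> INIT -R-> INIT -L-> INIT  → end INIT, accepted
w2: Trace: INIT -L-> INIT -L-> INIT -R-> INIT -R-> INIT -R-> INIT -L-> INIT -R-> INIT -R-> INIT -R-> INIT -L-> INIT -L-> INIT -L-> INIT -L-> INIT  → end INIT, accepted
w3: Trace: INIT -R-> INIT -L-> INIT -L-> INIT -L-> INIT -L-> INIT -R-> INIT -L-> INIT -R-> INIT -R-> INIT  → end INIT, accepted
w4: Trace: INIT -R-> INIT -R-> INIT -L-> INIT -R-> INIT -R-> INIT -L-> INIT -R-> INIT -R-> INIT -L-> INIT -R-> INIT  → end INIT, accepted

w1, w2, w3, w4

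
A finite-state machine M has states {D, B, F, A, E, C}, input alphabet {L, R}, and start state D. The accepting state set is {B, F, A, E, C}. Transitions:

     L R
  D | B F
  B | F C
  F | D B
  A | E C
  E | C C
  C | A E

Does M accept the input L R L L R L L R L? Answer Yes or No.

Trace: D -L-> B -R-> C -L-> A -L-> E -R-> C -L-> A -L-> E -R-> C -L-> A
End state A is accepting.

Yes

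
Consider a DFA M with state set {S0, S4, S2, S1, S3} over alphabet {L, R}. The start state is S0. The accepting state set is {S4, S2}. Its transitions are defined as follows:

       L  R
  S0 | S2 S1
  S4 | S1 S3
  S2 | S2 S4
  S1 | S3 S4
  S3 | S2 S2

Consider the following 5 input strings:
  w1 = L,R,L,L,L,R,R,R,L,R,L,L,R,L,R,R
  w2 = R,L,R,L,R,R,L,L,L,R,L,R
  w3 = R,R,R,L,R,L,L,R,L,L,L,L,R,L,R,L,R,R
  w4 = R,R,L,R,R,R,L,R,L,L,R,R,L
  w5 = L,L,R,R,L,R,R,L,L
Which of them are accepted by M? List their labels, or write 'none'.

w1:
  start at S0
  read 'L': S0 → S2
  read 'R': S2 → S4
  read 'L': S4 → S1
  read 'L': S1 → S3
  read 'L': S3 → S2
  read 'R': S2 → S4
  read 'R': S4 → S3
  read 'R': S3 → S2
  read 'L': S2 → S2
  read 'R': S2 → S4
  read 'L': S4 → S1
  read 'L': S1 → S3
  read 'R': S3 → S2
  read 'L': S2 → S2
  read 'R': S2 → S4
  read 'R': S4 → S3
  end S3, rejected
w2:
  start at S0
  read 'R': S0 → S1
  read 'L': S1 → S3
  read 'R': S3 → S2
  read 'L': S2 → S2
  read 'R': S2 → S4
  read 'R': S4 → S3
  read 'L': S3 → S2
  read 'L': S2 → S2
  read 'L': S2 → S2
  read 'R': S2 → S4
  read 'L': S4 → S1
  read 'R': S1 → S4
  end S4, accepted
w3:
  start at S0
  read 'R': S0 → S1
  read 'R': S1 → S4
  read 'R': S4 → S3
  read 'L': S3 → S2
  read 'R': S2 → S4
  read 'L': S4 → S1
  read 'L': S1 → S3
  read 'R': S3 → S2
  read 'L': S2 → S2
  read 'L': S2 → S2
  read 'L': S2 → S2
  read 'L': S2 → S2
  read 'R': S2 → S4
  read 'L': S4 → S1
  read 'R': S1 → S4
  read 'L': S4 → S1
  read 'R': S1 → S4
  read 'R': S4 → S3
  end S3, rejected
w4:
  start at S0
  read 'R': S0 → S1
  read 'R': S1 → S4
  read 'L': S4 → S1
  read 'R': S1 → S4
  read 'R': S4 → S3
  read 'R': S3 → S2
  read 'L': S2 → S2
  read 'R': S2 → S4
  read 'L': S4 → S1
  read 'L': S1 → S3
  read 'R': S3 → S2
  read 'R': S2 → S4
  read 'L': S4 → S1
  end S1, rejected
w5:
  start at S0
  read 'L': S0 → S2
  read 'L': S2 → S2
  read 'R': S2 → S4
  read 'R': S4 → S3
  read 'L': S3 → S2
  read 'R': S2 → S4
  read 'R': S4 → S3
  read 'L': S3 → S2
  read 'L': S2 → S2
  end S2, accepted

w2, w5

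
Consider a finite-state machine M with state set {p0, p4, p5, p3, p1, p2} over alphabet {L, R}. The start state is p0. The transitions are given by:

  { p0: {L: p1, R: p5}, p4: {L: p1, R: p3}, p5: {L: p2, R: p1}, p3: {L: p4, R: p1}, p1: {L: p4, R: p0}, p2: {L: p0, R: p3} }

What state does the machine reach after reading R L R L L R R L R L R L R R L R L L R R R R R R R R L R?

start at p0
read 'R': p0 → p5
read 'L': p5 → p2
read 'R': p2 → p3
read 'L': p3 → p4
read 'L': p4 → p1
read 'R': p1 → p0
read 'R': p0 → p5
read 'L': p5 → p2
read 'R': p2 → p3
read 'L': p3 → p4
read 'R': p4 → p3
read 'L': p3 → p4
read 'R': p4 → p3
read 'R': p3 → p1
read 'L': p1 → p4
read 'R': p4 → p3
read 'L': p3 → p4
read 'L': p4 → p1
read 'R': p1 → p0
read 'R': p0 → p5
read 'R': p5 → p1
read 'R': p1 → p0
read 'R': p0 → p5
read 'R': p5 → p1
read 'R': p1 → p0
read 'R': p0 → p5
read 'L': p5 → p2
read 'R': p2 → p3

p3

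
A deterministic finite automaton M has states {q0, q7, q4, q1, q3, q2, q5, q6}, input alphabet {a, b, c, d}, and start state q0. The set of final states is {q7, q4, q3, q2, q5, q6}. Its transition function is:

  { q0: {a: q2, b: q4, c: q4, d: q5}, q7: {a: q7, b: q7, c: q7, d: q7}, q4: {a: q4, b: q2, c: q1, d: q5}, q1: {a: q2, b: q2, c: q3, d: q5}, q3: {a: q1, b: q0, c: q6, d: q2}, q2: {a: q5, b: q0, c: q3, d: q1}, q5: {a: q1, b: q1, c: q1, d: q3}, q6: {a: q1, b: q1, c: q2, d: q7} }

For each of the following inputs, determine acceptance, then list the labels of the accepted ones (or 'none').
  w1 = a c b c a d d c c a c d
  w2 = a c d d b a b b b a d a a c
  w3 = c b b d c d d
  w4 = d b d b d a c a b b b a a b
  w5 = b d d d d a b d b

w1, w3, w4

w1: Trace: q0 -a-> q2 -c-> q3 -b-> q0 -c-> q4 -a-> q4 -d-> q5 -d-> q3 -c-> q6 -c-> q2 -a-> q5 -c-> q1 -d-> q5  → end q5, accepted
w2: Trace: q0 -a-> q2 -c-> q3 -d-> q2 -d-> q1 -b-> q2 -a-> q5 -b-> q1 -b-> q2 -b-> q0 -a-> q2 -d-> q1 -a-> q2 -a-> q5 -c-> q1  → end q1, rejected
w3: Trace: q0 -c-> q4 -b-> q2 -b-> q0 -d-> q5 -c-> q1 -d-> q5 -d-> q3  → end q3, accepted
w4: Trace: q0 -d-> q5 -b-> q1 -d-> q5 -b-> q1 -d-> q5 -a-> q1 -c-> q3 -a-> q1 -b-> q2 -b-> q0 -b-> q4 -a-> q4 -a-> q4 -b-> q2  → end q2, accepted
w5: Trace: q0 -b-> q4 -d-> q5 -d-> q3 -d-> q2 -d-> q1 -a-> q2 -b-> q0 -d-> q5 -b-> q1  → end q1, rejected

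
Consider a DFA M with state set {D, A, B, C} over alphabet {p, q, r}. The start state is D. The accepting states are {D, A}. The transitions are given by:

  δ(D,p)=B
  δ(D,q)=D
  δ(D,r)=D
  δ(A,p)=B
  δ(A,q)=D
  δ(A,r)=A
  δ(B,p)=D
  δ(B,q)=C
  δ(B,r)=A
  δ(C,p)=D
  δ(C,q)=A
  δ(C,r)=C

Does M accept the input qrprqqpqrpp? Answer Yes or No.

start at D
read 'q': D → D
read 'r': D → D
read 'p': D → B
read 'r': B → A
read 'q': A → D
read 'q': D → D
read 'p': D → B
read 'q': B → C
read 'r': C → C
read 'p': C → D
read 'p': D → B
End state B is not accepting.

No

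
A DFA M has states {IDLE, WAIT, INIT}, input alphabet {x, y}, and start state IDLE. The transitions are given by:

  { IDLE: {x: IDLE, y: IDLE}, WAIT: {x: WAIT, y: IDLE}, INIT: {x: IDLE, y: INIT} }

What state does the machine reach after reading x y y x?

IDLE

IDLE → IDLE → IDLE → IDLE → IDLE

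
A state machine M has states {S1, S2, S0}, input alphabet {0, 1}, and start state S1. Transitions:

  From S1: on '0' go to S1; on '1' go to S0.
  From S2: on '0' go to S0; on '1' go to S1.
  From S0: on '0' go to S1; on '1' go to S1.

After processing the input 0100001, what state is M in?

S1 → S1 → S0 → S1 → S1 → S1 → S1 → S0

S0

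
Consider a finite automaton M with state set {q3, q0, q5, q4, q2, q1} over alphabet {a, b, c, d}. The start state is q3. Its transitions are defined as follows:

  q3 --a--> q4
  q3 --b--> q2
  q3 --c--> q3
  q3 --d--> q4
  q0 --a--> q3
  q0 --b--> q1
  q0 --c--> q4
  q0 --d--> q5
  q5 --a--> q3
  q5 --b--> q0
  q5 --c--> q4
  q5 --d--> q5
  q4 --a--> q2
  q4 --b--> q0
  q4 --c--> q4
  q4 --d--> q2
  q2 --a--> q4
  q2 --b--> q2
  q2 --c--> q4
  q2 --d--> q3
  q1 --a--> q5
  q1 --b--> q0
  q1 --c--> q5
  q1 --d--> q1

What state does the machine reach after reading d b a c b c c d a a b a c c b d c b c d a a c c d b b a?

start at q3
read 'd': q3 → q4
read 'b': q4 → q0
read 'a': q0 → q3
read 'c': q3 → q3
read 'b': q3 → q2
read 'c': q2 → q4
read 'c': q4 → q4
read 'd': q4 → q2
read 'a': q2 → q4
read 'a': q4 → q2
read 'b': q2 → q2
read 'a': q2 → q4
read 'c': q4 → q4
read 'c': q4 → q4
read 'b': q4 → q0
read 'd': q0 → q5
read 'c': q5 → q4
read 'b': q4 → q0
read 'c': q0 → q4
read 'd': q4 → q2
read 'a': q2 → q4
read 'a': q4 → q2
read 'c': q2 → q4
read 'c': q4 → q4
read 'd': q4 → q2
read 'b': q2 → q2
read 'b': q2 → q2
read 'a': q2 → q4

q4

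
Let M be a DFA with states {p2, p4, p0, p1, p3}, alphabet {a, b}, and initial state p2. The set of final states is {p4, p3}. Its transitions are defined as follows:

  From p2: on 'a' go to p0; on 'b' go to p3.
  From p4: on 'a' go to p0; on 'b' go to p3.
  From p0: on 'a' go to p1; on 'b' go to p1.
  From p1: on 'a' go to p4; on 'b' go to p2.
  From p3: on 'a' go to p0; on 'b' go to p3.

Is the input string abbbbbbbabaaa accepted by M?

p2 → p0 → p1 → p2 → p3 → p3 → p3 → p3 → p3 → p0 → p1 → p4 → p0 → p1
End state p1 is not accepting.

No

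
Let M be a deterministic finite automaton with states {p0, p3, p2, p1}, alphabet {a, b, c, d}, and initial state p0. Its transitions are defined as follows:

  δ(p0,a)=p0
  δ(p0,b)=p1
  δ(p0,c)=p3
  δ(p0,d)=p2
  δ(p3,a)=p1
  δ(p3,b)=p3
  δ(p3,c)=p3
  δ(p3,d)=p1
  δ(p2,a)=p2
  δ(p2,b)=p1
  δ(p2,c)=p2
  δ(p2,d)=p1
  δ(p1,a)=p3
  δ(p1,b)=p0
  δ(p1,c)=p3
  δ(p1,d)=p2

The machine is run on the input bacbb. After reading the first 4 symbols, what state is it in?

Trace: p0 -b-> p1 -a-> p3 -c-> p3 -b-> p3
After 4 symbols: p3.

p3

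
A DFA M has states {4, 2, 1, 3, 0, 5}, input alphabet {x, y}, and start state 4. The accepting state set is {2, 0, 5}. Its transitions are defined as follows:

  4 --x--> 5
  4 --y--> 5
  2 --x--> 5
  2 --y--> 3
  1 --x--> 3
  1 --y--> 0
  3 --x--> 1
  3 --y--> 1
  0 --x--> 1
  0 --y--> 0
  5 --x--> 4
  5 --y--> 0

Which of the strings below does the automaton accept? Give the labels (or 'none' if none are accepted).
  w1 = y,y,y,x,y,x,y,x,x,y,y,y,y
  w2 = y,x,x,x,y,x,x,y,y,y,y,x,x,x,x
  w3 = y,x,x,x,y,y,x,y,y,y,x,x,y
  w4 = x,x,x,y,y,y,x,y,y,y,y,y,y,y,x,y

w1, w4

w1: Trace: 4 -y-> 5 -y-> 0 -y-> 0 -x-> 1 -y-> 0 -x-> 1 -y-> 0 -x-> 1 -x-> 3 -y-> 1 -y-> 0 -y-> 0 -y-> 0  → end 0, accepted
w2: Trace: 4 -y-> 5 -x-> 4 -x-> 5 -x-> 4 -y-> 5 -x-> 4 -x-> 5 -y-> 0 -y-> 0 -y-> 0 -y-> 0 -x-> 1 -x-> 3 -x-> 1 -x-> 3  → end 3, rejected
w3: Trace: 4 -y-> 5 -x-> 4 -x-> 5 -x-> 4 -y-> 5 -y-> 0 -x-> 1 -y-> 0 -y-> 0 -y-> 0 -x-> 1 -x-> 3 -y-> 1  → end 1, rejected
w4: Trace: 4 -x-> 5 -x-> 4 -x-> 5 -y-> 0 -y-> 0 -y-> 0 -x-> 1 -y-> 0 -y-> 0 -y-> 0 -y-> 0 -y-> 0 -y-> 0 -y-> 0 -x-> 1 -y-> 0  → end 0, accepted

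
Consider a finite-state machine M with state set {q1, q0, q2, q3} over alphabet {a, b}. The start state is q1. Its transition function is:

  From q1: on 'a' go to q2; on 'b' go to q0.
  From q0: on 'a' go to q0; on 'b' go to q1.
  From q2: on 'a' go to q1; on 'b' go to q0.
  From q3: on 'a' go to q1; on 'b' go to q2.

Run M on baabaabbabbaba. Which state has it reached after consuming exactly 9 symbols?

start at q1
read 'b': q1 → q0
read 'a': q0 → q0
read 'a': q0 → q0
read 'b': q0 → q1
read 'a': q1 → q2
read 'a': q2 → q1
read 'b': q1 → q0
read 'b': q0 → q1
read 'a': q1 → q2
After 9 symbols: q2.

q2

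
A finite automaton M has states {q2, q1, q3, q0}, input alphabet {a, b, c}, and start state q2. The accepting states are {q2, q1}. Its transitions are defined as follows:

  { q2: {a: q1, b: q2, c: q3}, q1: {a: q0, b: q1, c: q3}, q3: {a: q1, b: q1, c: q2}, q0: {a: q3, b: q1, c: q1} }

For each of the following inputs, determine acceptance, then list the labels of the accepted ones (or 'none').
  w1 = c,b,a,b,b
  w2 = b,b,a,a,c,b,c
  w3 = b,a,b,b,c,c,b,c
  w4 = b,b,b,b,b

w1: q2 → q3 → q1 → q0 → q1 → q1  → end q1, accepted
w2: q2 → q2 → q2 → q1 → q0 → q1 → q1 → q3  → end q3, rejected
w3: q2 → q2 → q1 → q1 → q1 → q3 → q2 → q2 → q3  → end q3, rejected
w4: q2 → q2 → q2 → q2 → q2 → q2  → end q2, accepted

w1, w4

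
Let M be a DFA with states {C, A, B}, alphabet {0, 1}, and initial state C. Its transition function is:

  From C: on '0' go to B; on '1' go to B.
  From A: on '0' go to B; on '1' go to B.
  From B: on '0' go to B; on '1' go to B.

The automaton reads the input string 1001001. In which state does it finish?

Trace: C -1-> B -0-> B -0-> B -1-> B -0-> B -0-> B -1-> B

B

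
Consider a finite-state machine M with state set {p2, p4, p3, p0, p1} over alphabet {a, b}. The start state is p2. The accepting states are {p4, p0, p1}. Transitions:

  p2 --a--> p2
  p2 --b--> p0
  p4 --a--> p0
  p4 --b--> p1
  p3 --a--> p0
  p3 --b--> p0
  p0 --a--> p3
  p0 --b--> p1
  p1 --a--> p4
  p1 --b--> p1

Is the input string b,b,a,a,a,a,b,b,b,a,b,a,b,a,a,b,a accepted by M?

Trace: p2 -b-> p0 -b-> p1 -a-> p4 -a-> p0 -a-> p3 -a-> p0 -b-> p1 -b-> p1 -b-> p1 -a-> p4 -b-> p1 -a-> p4 -b-> p1 -a-> p4 -a-> p0 -b-> p1 -a-> p4
End state p4 is accepting.

Yes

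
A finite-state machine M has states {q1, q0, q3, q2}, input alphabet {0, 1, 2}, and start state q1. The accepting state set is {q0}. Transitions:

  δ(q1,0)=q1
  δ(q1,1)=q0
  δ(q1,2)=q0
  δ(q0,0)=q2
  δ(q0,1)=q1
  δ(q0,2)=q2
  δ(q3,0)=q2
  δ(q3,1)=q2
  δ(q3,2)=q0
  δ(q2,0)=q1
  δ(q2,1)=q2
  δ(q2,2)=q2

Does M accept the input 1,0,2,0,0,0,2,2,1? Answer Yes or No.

No

q1 → q0 → q2 → q2 → q1 → q1 → q1 → q0 → q2 → q2
End state q2 is not accepting.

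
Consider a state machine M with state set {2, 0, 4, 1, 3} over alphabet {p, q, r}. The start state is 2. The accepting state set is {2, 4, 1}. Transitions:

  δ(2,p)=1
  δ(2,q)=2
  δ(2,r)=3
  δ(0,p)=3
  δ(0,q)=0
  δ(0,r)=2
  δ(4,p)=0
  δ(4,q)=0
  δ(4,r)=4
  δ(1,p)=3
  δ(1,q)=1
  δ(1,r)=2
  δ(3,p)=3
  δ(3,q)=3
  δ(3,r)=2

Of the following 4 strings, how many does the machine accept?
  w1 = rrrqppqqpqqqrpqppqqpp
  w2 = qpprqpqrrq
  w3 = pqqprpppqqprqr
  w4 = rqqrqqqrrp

w1: 2 → 3 → 2 → 3 → 3 → 3 → 3 → 3 → 3 → 3 → 3 → 3 → 3 → 2 → 1 → 1 → 3 → 3 → 3 → 3 → 3 → 3  → end 3, rejected
w2: 2 → 2 → 1 → 3 → 2 → 2 → 1 → 1 → 2 → 3 → 3  → end 3, rejected
w3: 2 → 1 → 1 → 1 → 3 → 2 → 1 → 3 → 3 → 3 → 3 → 3 → 2 → 2 → 3  → end 3, rejected
w4: 2 → 3 → 3 → 3 → 2 → 2 → 2 → 2 → 3 → 2 → 1  → end 1, accepted

1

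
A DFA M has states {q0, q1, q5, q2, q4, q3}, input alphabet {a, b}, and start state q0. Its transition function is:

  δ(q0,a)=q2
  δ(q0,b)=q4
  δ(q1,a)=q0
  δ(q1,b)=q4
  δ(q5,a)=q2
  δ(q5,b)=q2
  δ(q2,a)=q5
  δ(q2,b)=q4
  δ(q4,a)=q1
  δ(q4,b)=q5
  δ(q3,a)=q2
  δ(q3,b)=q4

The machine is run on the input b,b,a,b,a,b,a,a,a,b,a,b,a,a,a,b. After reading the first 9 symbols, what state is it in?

q2

q0 → q4 → q5 → q2 → q4 → q1 → q4 → q1 → q0 → q2
After 9 symbols: q2.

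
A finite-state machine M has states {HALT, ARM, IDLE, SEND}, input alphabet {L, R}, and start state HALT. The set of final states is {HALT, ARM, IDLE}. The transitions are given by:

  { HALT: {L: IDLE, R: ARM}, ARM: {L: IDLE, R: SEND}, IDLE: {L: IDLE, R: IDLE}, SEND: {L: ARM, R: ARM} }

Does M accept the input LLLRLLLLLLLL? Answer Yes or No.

Yes

Trace: HALT -L-> IDLE -L-> IDLE -L-> IDLE -R-> IDLE -L-> IDLE -L-> IDLE -L-> IDLE -L-> IDLE -L-> IDLE -L-> IDLE -L-> IDLE -L-> IDLE
End state IDLE is accepting.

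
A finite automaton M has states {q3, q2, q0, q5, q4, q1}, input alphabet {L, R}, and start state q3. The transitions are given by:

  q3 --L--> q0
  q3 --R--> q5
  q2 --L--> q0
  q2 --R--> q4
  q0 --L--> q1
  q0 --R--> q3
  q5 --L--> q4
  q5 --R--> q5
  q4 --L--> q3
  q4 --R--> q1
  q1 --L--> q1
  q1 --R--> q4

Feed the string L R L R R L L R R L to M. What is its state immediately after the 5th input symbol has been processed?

q5

q3 → q0 → q3 → q0 → q3 → q5
After 5 symbols: q5.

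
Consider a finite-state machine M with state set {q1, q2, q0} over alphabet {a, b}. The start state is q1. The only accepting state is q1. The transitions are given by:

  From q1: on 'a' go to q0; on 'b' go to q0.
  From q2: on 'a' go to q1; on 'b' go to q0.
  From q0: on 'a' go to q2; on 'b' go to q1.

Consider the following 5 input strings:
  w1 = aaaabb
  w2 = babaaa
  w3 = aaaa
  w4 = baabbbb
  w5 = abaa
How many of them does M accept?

1

w1: Trace: q1 -a-> q0 -a-> q2 -a-> q1 -a-> q0 -b-> q1 -b-> q0  → end q0, rejected
w2: Trace: q1 -b-> q0 -a-> q2 -b-> q0 -a-> q2 -a-> q1 -a-> q0  → end q0, rejected
w3: Trace: q1 -a-> q0 -a-> q2 -a-> q1 -a-> q0  → end q0, rejected
w4: Trace: q1 -b-> q0 -a-> q2 -a-> q1 -b-> q0 -b-> q1 -b-> q0 -b-> q1  → end q1, accepted
w5: Trace: q1 -a-> q0 -b-> q1 -a-> q0 -a-> q2  → end q2, rejected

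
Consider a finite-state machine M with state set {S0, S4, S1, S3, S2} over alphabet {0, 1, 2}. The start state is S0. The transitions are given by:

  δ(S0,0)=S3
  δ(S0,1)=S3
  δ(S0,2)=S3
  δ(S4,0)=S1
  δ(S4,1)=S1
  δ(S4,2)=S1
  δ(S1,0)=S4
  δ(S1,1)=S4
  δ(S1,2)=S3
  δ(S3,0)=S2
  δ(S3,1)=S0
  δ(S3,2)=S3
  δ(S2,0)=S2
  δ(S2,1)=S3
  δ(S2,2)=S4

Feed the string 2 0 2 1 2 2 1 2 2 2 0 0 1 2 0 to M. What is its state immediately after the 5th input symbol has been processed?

S0 → S3 → S2 → S4 → S1 → S3
After 5 symbols: S3.

S3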